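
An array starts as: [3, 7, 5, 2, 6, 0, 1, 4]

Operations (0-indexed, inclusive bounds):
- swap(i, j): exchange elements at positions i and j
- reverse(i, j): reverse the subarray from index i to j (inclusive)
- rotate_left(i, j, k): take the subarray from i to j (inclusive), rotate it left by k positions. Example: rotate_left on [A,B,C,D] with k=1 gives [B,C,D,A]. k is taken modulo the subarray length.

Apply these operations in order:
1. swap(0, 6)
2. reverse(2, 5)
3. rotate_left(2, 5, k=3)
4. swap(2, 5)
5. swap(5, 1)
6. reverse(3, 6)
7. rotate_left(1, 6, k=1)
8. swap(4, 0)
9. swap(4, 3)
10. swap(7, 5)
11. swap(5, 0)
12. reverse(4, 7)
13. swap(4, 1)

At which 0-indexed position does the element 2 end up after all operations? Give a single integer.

Answer: 4

Derivation:
After 1 (swap(0, 6)): [1, 7, 5, 2, 6, 0, 3, 4]
After 2 (reverse(2, 5)): [1, 7, 0, 6, 2, 5, 3, 4]
After 3 (rotate_left(2, 5, k=3)): [1, 7, 5, 0, 6, 2, 3, 4]
After 4 (swap(2, 5)): [1, 7, 2, 0, 6, 5, 3, 4]
After 5 (swap(5, 1)): [1, 5, 2, 0, 6, 7, 3, 4]
After 6 (reverse(3, 6)): [1, 5, 2, 3, 7, 6, 0, 4]
After 7 (rotate_left(1, 6, k=1)): [1, 2, 3, 7, 6, 0, 5, 4]
After 8 (swap(4, 0)): [6, 2, 3, 7, 1, 0, 5, 4]
After 9 (swap(4, 3)): [6, 2, 3, 1, 7, 0, 5, 4]
After 10 (swap(7, 5)): [6, 2, 3, 1, 7, 4, 5, 0]
After 11 (swap(5, 0)): [4, 2, 3, 1, 7, 6, 5, 0]
After 12 (reverse(4, 7)): [4, 2, 3, 1, 0, 5, 6, 7]
After 13 (swap(4, 1)): [4, 0, 3, 1, 2, 5, 6, 7]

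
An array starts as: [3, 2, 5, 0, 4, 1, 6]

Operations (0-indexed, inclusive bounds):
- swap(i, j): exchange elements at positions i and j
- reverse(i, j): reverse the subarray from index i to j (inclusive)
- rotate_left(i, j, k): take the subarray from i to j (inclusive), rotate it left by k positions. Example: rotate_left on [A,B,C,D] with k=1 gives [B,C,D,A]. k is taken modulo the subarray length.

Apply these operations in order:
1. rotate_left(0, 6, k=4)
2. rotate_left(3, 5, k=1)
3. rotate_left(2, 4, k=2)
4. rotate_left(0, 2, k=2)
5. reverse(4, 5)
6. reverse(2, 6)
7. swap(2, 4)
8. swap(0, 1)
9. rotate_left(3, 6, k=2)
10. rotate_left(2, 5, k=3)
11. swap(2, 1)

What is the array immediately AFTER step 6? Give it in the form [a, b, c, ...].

After 1 (rotate_left(0, 6, k=4)): [4, 1, 6, 3, 2, 5, 0]
After 2 (rotate_left(3, 5, k=1)): [4, 1, 6, 2, 5, 3, 0]
After 3 (rotate_left(2, 4, k=2)): [4, 1, 5, 6, 2, 3, 0]
After 4 (rotate_left(0, 2, k=2)): [5, 4, 1, 6, 2, 3, 0]
After 5 (reverse(4, 5)): [5, 4, 1, 6, 3, 2, 0]
After 6 (reverse(2, 6)): [5, 4, 0, 2, 3, 6, 1]

Answer: [5, 4, 0, 2, 3, 6, 1]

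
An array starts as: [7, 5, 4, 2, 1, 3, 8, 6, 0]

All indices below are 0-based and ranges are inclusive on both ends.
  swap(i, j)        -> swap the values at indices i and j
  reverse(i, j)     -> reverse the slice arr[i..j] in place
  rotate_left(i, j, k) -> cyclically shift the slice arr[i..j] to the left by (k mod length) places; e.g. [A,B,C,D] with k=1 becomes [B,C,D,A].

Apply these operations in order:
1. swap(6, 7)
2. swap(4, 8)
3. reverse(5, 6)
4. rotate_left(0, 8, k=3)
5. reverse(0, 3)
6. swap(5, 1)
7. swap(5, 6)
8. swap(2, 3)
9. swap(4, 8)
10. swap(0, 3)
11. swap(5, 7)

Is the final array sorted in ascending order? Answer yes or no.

Answer: yes

Derivation:
After 1 (swap(6, 7)): [7, 5, 4, 2, 1, 3, 6, 8, 0]
After 2 (swap(4, 8)): [7, 5, 4, 2, 0, 3, 6, 8, 1]
After 3 (reverse(5, 6)): [7, 5, 4, 2, 0, 6, 3, 8, 1]
After 4 (rotate_left(0, 8, k=3)): [2, 0, 6, 3, 8, 1, 7, 5, 4]
After 5 (reverse(0, 3)): [3, 6, 0, 2, 8, 1, 7, 5, 4]
After 6 (swap(5, 1)): [3, 1, 0, 2, 8, 6, 7, 5, 4]
After 7 (swap(5, 6)): [3, 1, 0, 2, 8, 7, 6, 5, 4]
After 8 (swap(2, 3)): [3, 1, 2, 0, 8, 7, 6, 5, 4]
After 9 (swap(4, 8)): [3, 1, 2, 0, 4, 7, 6, 5, 8]
After 10 (swap(0, 3)): [0, 1, 2, 3, 4, 7, 6, 5, 8]
After 11 (swap(5, 7)): [0, 1, 2, 3, 4, 5, 6, 7, 8]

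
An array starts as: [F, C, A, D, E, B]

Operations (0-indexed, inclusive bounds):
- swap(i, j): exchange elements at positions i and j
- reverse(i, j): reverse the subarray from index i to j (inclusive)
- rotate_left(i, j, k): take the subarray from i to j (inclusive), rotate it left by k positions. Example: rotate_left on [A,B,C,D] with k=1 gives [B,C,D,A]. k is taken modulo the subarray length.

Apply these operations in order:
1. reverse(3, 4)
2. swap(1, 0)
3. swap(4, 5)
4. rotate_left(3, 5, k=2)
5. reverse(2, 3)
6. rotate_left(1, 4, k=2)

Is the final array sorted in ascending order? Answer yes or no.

After 1 (reverse(3, 4)): [F, C, A, E, D, B]
After 2 (swap(1, 0)): [C, F, A, E, D, B]
After 3 (swap(4, 5)): [C, F, A, E, B, D]
After 4 (rotate_left(3, 5, k=2)): [C, F, A, D, E, B]
After 5 (reverse(2, 3)): [C, F, D, A, E, B]
After 6 (rotate_left(1, 4, k=2)): [C, A, E, F, D, B]

Answer: no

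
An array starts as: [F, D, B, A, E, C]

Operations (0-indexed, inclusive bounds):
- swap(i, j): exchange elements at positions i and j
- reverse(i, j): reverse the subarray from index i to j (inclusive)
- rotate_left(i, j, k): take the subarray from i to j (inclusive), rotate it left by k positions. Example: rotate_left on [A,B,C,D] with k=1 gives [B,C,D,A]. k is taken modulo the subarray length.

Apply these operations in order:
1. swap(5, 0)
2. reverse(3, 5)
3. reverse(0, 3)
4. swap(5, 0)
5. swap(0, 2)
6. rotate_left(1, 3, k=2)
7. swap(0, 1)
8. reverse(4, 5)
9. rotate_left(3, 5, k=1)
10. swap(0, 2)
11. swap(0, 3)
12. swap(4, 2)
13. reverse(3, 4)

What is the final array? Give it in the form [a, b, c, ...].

Answer: [F, D, E, C, B, A]

Derivation:
After 1 (swap(5, 0)): [C, D, B, A, E, F]
After 2 (reverse(3, 5)): [C, D, B, F, E, A]
After 3 (reverse(0, 3)): [F, B, D, C, E, A]
After 4 (swap(5, 0)): [A, B, D, C, E, F]
After 5 (swap(0, 2)): [D, B, A, C, E, F]
After 6 (rotate_left(1, 3, k=2)): [D, C, B, A, E, F]
After 7 (swap(0, 1)): [C, D, B, A, E, F]
After 8 (reverse(4, 5)): [C, D, B, A, F, E]
After 9 (rotate_left(3, 5, k=1)): [C, D, B, F, E, A]
After 10 (swap(0, 2)): [B, D, C, F, E, A]
After 11 (swap(0, 3)): [F, D, C, B, E, A]
After 12 (swap(4, 2)): [F, D, E, B, C, A]
After 13 (reverse(3, 4)): [F, D, E, C, B, A]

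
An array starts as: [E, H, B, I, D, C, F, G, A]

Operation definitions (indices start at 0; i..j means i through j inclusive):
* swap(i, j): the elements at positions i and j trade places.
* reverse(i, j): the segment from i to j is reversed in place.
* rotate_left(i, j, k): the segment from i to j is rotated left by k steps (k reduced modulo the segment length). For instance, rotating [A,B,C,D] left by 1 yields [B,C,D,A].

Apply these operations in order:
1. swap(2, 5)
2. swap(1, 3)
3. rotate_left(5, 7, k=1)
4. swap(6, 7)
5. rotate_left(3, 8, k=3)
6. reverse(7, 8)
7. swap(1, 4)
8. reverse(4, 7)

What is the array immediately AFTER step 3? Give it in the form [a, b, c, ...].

Answer: [E, I, C, H, D, F, G, B, A]

Derivation:
After 1 (swap(2, 5)): [E, H, C, I, D, B, F, G, A]
After 2 (swap(1, 3)): [E, I, C, H, D, B, F, G, A]
After 3 (rotate_left(5, 7, k=1)): [E, I, C, H, D, F, G, B, A]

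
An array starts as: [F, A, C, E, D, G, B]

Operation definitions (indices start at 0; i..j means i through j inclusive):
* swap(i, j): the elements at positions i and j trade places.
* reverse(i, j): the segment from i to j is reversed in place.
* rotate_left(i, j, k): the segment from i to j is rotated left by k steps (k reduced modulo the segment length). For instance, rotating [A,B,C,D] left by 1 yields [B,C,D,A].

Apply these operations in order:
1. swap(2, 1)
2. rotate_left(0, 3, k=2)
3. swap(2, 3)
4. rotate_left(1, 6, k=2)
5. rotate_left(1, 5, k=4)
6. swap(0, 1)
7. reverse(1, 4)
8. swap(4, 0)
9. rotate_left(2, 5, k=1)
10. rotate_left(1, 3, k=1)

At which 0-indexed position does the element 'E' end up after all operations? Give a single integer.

After 1 (swap(2, 1)): [F, C, A, E, D, G, B]
After 2 (rotate_left(0, 3, k=2)): [A, E, F, C, D, G, B]
After 3 (swap(2, 3)): [A, E, C, F, D, G, B]
After 4 (rotate_left(1, 6, k=2)): [A, F, D, G, B, E, C]
After 5 (rotate_left(1, 5, k=4)): [A, E, F, D, G, B, C]
After 6 (swap(0, 1)): [E, A, F, D, G, B, C]
After 7 (reverse(1, 4)): [E, G, D, F, A, B, C]
After 8 (swap(4, 0)): [A, G, D, F, E, B, C]
After 9 (rotate_left(2, 5, k=1)): [A, G, F, E, B, D, C]
After 10 (rotate_left(1, 3, k=1)): [A, F, E, G, B, D, C]

Answer: 2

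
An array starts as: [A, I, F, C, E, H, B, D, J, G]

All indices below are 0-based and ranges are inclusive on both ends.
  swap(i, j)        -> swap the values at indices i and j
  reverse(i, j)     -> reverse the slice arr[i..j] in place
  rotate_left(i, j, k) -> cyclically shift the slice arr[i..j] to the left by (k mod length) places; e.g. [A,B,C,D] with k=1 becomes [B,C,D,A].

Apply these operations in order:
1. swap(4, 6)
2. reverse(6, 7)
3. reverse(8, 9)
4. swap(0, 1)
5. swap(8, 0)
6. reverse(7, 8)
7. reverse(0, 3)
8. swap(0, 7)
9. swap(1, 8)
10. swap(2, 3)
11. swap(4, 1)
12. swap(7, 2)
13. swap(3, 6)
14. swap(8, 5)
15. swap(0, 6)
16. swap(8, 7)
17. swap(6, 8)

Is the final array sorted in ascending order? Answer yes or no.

Answer: yes

Derivation:
After 1 (swap(4, 6)): [A, I, F, C, B, H, E, D, J, G]
After 2 (reverse(6, 7)): [A, I, F, C, B, H, D, E, J, G]
After 3 (reverse(8, 9)): [A, I, F, C, B, H, D, E, G, J]
After 4 (swap(0, 1)): [I, A, F, C, B, H, D, E, G, J]
After 5 (swap(8, 0)): [G, A, F, C, B, H, D, E, I, J]
After 6 (reverse(7, 8)): [G, A, F, C, B, H, D, I, E, J]
After 7 (reverse(0, 3)): [C, F, A, G, B, H, D, I, E, J]
After 8 (swap(0, 7)): [I, F, A, G, B, H, D, C, E, J]
After 9 (swap(1, 8)): [I, E, A, G, B, H, D, C, F, J]
After 10 (swap(2, 3)): [I, E, G, A, B, H, D, C, F, J]
After 11 (swap(4, 1)): [I, B, G, A, E, H, D, C, F, J]
After 12 (swap(7, 2)): [I, B, C, A, E, H, D, G, F, J]
After 13 (swap(3, 6)): [I, B, C, D, E, H, A, G, F, J]
After 14 (swap(8, 5)): [I, B, C, D, E, F, A, G, H, J]
After 15 (swap(0, 6)): [A, B, C, D, E, F, I, G, H, J]
After 16 (swap(8, 7)): [A, B, C, D, E, F, I, H, G, J]
After 17 (swap(6, 8)): [A, B, C, D, E, F, G, H, I, J]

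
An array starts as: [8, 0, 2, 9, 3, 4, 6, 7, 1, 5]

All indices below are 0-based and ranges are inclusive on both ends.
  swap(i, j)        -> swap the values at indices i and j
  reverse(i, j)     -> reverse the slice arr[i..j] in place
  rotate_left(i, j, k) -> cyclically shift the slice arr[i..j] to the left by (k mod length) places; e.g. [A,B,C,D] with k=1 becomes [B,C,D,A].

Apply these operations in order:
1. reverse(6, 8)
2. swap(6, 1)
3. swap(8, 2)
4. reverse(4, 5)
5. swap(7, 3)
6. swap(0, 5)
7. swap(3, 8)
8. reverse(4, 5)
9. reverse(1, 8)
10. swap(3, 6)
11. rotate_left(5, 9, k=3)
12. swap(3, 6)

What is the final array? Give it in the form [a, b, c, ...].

Answer: [3, 7, 9, 5, 4, 1, 2, 8, 0, 6]

Derivation:
After 1 (reverse(6, 8)): [8, 0, 2, 9, 3, 4, 1, 7, 6, 5]
After 2 (swap(6, 1)): [8, 1, 2, 9, 3, 4, 0, 7, 6, 5]
After 3 (swap(8, 2)): [8, 1, 6, 9, 3, 4, 0, 7, 2, 5]
After 4 (reverse(4, 5)): [8, 1, 6, 9, 4, 3, 0, 7, 2, 5]
After 5 (swap(7, 3)): [8, 1, 6, 7, 4, 3, 0, 9, 2, 5]
After 6 (swap(0, 5)): [3, 1, 6, 7, 4, 8, 0, 9, 2, 5]
After 7 (swap(3, 8)): [3, 1, 6, 2, 4, 8, 0, 9, 7, 5]
After 8 (reverse(4, 5)): [3, 1, 6, 2, 8, 4, 0, 9, 7, 5]
After 9 (reverse(1, 8)): [3, 7, 9, 0, 4, 8, 2, 6, 1, 5]
After 10 (swap(3, 6)): [3, 7, 9, 2, 4, 8, 0, 6, 1, 5]
After 11 (rotate_left(5, 9, k=3)): [3, 7, 9, 2, 4, 1, 5, 8, 0, 6]
After 12 (swap(3, 6)): [3, 7, 9, 5, 4, 1, 2, 8, 0, 6]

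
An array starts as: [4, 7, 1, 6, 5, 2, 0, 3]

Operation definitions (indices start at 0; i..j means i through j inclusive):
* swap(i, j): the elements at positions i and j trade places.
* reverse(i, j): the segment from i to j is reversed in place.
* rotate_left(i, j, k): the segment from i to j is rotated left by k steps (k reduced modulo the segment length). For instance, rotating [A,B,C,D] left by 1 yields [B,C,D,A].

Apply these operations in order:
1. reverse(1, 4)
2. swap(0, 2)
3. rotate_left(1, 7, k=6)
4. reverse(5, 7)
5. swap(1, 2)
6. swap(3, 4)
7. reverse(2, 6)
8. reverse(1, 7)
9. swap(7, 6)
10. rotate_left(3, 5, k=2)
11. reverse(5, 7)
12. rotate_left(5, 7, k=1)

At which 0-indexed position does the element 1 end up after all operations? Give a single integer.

After 1 (reverse(1, 4)): [4, 5, 6, 1, 7, 2, 0, 3]
After 2 (swap(0, 2)): [6, 5, 4, 1, 7, 2, 0, 3]
After 3 (rotate_left(1, 7, k=6)): [6, 3, 5, 4, 1, 7, 2, 0]
After 4 (reverse(5, 7)): [6, 3, 5, 4, 1, 0, 2, 7]
After 5 (swap(1, 2)): [6, 5, 3, 4, 1, 0, 2, 7]
After 6 (swap(3, 4)): [6, 5, 3, 1, 4, 0, 2, 7]
After 7 (reverse(2, 6)): [6, 5, 2, 0, 4, 1, 3, 7]
After 8 (reverse(1, 7)): [6, 7, 3, 1, 4, 0, 2, 5]
After 9 (swap(7, 6)): [6, 7, 3, 1, 4, 0, 5, 2]
After 10 (rotate_left(3, 5, k=2)): [6, 7, 3, 0, 1, 4, 5, 2]
After 11 (reverse(5, 7)): [6, 7, 3, 0, 1, 2, 5, 4]
After 12 (rotate_left(5, 7, k=1)): [6, 7, 3, 0, 1, 5, 4, 2]

Answer: 4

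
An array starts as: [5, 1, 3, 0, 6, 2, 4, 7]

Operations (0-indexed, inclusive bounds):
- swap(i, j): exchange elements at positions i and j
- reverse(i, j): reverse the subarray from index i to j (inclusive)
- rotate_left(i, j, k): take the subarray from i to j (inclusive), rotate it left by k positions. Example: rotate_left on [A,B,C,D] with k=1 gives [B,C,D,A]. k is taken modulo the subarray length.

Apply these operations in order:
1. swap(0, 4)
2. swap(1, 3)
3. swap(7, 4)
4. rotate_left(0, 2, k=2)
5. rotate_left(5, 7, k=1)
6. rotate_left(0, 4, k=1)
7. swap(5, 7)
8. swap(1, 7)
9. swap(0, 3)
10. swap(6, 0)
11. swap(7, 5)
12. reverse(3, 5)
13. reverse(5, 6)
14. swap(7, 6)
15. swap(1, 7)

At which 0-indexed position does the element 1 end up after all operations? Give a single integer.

After 1 (swap(0, 4)): [6, 1, 3, 0, 5, 2, 4, 7]
After 2 (swap(1, 3)): [6, 0, 3, 1, 5, 2, 4, 7]
After 3 (swap(7, 4)): [6, 0, 3, 1, 7, 2, 4, 5]
After 4 (rotate_left(0, 2, k=2)): [3, 6, 0, 1, 7, 2, 4, 5]
After 5 (rotate_left(5, 7, k=1)): [3, 6, 0, 1, 7, 4, 5, 2]
After 6 (rotate_left(0, 4, k=1)): [6, 0, 1, 7, 3, 4, 5, 2]
After 7 (swap(5, 7)): [6, 0, 1, 7, 3, 2, 5, 4]
After 8 (swap(1, 7)): [6, 4, 1, 7, 3, 2, 5, 0]
After 9 (swap(0, 3)): [7, 4, 1, 6, 3, 2, 5, 0]
After 10 (swap(6, 0)): [5, 4, 1, 6, 3, 2, 7, 0]
After 11 (swap(7, 5)): [5, 4, 1, 6, 3, 0, 7, 2]
After 12 (reverse(3, 5)): [5, 4, 1, 0, 3, 6, 7, 2]
After 13 (reverse(5, 6)): [5, 4, 1, 0, 3, 7, 6, 2]
After 14 (swap(7, 6)): [5, 4, 1, 0, 3, 7, 2, 6]
After 15 (swap(1, 7)): [5, 6, 1, 0, 3, 7, 2, 4]

Answer: 2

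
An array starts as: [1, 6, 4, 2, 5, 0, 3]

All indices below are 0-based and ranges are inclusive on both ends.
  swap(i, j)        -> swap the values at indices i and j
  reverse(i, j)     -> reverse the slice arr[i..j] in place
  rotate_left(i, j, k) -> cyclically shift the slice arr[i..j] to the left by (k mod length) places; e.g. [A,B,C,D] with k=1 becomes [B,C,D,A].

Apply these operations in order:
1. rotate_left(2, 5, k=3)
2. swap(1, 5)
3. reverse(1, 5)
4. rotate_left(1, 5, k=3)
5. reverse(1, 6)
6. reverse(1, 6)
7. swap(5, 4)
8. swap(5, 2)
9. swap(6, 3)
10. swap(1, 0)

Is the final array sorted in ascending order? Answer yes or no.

Answer: yes

Derivation:
After 1 (rotate_left(2, 5, k=3)): [1, 6, 0, 4, 2, 5, 3]
After 2 (swap(1, 5)): [1, 5, 0, 4, 2, 6, 3]
After 3 (reverse(1, 5)): [1, 6, 2, 4, 0, 5, 3]
After 4 (rotate_left(1, 5, k=3)): [1, 0, 5, 6, 2, 4, 3]
After 5 (reverse(1, 6)): [1, 3, 4, 2, 6, 5, 0]
After 6 (reverse(1, 6)): [1, 0, 5, 6, 2, 4, 3]
After 7 (swap(5, 4)): [1, 0, 5, 6, 4, 2, 3]
After 8 (swap(5, 2)): [1, 0, 2, 6, 4, 5, 3]
After 9 (swap(6, 3)): [1, 0, 2, 3, 4, 5, 6]
After 10 (swap(1, 0)): [0, 1, 2, 3, 4, 5, 6]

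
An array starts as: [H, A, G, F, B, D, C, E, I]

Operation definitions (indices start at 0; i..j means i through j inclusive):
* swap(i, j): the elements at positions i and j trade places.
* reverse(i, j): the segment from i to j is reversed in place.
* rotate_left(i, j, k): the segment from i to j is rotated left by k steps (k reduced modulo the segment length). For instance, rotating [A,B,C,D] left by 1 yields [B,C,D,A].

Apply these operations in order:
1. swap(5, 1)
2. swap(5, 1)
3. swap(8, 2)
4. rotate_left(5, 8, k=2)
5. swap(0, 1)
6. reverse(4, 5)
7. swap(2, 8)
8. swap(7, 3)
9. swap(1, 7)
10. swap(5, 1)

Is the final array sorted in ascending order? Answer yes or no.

After 1 (swap(5, 1)): [H, D, G, F, B, A, C, E, I]
After 2 (swap(5, 1)): [H, A, G, F, B, D, C, E, I]
After 3 (swap(8, 2)): [H, A, I, F, B, D, C, E, G]
After 4 (rotate_left(5, 8, k=2)): [H, A, I, F, B, E, G, D, C]
After 5 (swap(0, 1)): [A, H, I, F, B, E, G, D, C]
After 6 (reverse(4, 5)): [A, H, I, F, E, B, G, D, C]
After 7 (swap(2, 8)): [A, H, C, F, E, B, G, D, I]
After 8 (swap(7, 3)): [A, H, C, D, E, B, G, F, I]
After 9 (swap(1, 7)): [A, F, C, D, E, B, G, H, I]
After 10 (swap(5, 1)): [A, B, C, D, E, F, G, H, I]

Answer: yes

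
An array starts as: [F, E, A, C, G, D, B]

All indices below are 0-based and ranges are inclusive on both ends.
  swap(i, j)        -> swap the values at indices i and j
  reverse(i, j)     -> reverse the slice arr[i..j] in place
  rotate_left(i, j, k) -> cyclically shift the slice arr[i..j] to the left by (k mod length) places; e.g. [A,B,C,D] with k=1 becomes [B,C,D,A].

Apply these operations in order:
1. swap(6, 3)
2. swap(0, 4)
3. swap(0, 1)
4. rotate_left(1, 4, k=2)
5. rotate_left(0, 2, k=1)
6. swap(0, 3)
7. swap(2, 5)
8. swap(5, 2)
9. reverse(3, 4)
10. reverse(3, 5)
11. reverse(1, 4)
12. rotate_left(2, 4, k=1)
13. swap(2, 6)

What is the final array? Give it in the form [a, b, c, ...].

After 1 (swap(6, 3)): [F, E, A, B, G, D, C]
After 2 (swap(0, 4)): [G, E, A, B, F, D, C]
After 3 (swap(0, 1)): [E, G, A, B, F, D, C]
After 4 (rotate_left(1, 4, k=2)): [E, B, F, G, A, D, C]
After 5 (rotate_left(0, 2, k=1)): [B, F, E, G, A, D, C]
After 6 (swap(0, 3)): [G, F, E, B, A, D, C]
After 7 (swap(2, 5)): [G, F, D, B, A, E, C]
After 8 (swap(5, 2)): [G, F, E, B, A, D, C]
After 9 (reverse(3, 4)): [G, F, E, A, B, D, C]
After 10 (reverse(3, 5)): [G, F, E, D, B, A, C]
After 11 (reverse(1, 4)): [G, B, D, E, F, A, C]
After 12 (rotate_left(2, 4, k=1)): [G, B, E, F, D, A, C]
After 13 (swap(2, 6)): [G, B, C, F, D, A, E]

Answer: [G, B, C, F, D, A, E]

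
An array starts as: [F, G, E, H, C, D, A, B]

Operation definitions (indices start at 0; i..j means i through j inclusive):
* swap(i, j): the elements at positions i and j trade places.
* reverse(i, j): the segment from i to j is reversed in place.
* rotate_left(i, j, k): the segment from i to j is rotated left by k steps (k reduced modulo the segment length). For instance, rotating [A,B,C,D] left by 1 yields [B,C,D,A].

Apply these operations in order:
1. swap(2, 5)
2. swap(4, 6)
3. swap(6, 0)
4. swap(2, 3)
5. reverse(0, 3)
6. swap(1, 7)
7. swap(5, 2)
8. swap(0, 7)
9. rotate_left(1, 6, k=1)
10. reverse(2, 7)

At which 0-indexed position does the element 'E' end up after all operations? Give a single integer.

Answer: 1

Derivation:
After 1 (swap(2, 5)): [F, G, D, H, C, E, A, B]
After 2 (swap(4, 6)): [F, G, D, H, A, E, C, B]
After 3 (swap(6, 0)): [C, G, D, H, A, E, F, B]
After 4 (swap(2, 3)): [C, G, H, D, A, E, F, B]
After 5 (reverse(0, 3)): [D, H, G, C, A, E, F, B]
After 6 (swap(1, 7)): [D, B, G, C, A, E, F, H]
After 7 (swap(5, 2)): [D, B, E, C, A, G, F, H]
After 8 (swap(0, 7)): [H, B, E, C, A, G, F, D]
After 9 (rotate_left(1, 6, k=1)): [H, E, C, A, G, F, B, D]
After 10 (reverse(2, 7)): [H, E, D, B, F, G, A, C]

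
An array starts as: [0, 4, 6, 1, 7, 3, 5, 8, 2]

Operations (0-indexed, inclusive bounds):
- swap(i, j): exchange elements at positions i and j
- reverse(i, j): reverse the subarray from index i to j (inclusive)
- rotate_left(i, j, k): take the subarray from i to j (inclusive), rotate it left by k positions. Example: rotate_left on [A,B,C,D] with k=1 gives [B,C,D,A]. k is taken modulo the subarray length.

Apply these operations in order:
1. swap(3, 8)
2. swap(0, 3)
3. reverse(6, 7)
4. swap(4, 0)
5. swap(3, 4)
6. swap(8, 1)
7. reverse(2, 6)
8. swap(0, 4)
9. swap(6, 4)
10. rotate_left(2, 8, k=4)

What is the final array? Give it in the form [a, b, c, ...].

Answer: [0, 1, 7, 5, 4, 8, 3, 6, 2]

Derivation:
After 1 (swap(3, 8)): [0, 4, 6, 2, 7, 3, 5, 8, 1]
After 2 (swap(0, 3)): [2, 4, 6, 0, 7, 3, 5, 8, 1]
After 3 (reverse(6, 7)): [2, 4, 6, 0, 7, 3, 8, 5, 1]
After 4 (swap(4, 0)): [7, 4, 6, 0, 2, 3, 8, 5, 1]
After 5 (swap(3, 4)): [7, 4, 6, 2, 0, 3, 8, 5, 1]
After 6 (swap(8, 1)): [7, 1, 6, 2, 0, 3, 8, 5, 4]
After 7 (reverse(2, 6)): [7, 1, 8, 3, 0, 2, 6, 5, 4]
After 8 (swap(0, 4)): [0, 1, 8, 3, 7, 2, 6, 5, 4]
After 9 (swap(6, 4)): [0, 1, 8, 3, 6, 2, 7, 5, 4]
After 10 (rotate_left(2, 8, k=4)): [0, 1, 7, 5, 4, 8, 3, 6, 2]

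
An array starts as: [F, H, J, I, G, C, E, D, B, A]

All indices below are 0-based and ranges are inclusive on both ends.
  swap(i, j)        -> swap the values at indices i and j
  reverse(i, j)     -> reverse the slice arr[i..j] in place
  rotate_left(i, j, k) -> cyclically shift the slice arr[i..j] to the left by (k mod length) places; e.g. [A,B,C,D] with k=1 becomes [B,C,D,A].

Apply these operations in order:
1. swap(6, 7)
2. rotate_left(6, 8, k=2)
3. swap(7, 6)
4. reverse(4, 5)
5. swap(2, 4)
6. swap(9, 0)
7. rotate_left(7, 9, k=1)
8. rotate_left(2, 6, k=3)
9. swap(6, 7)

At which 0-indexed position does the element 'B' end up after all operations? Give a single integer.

Answer: 9

Derivation:
After 1 (swap(6, 7)): [F, H, J, I, G, C, D, E, B, A]
After 2 (rotate_left(6, 8, k=2)): [F, H, J, I, G, C, B, D, E, A]
After 3 (swap(7, 6)): [F, H, J, I, G, C, D, B, E, A]
After 4 (reverse(4, 5)): [F, H, J, I, C, G, D, B, E, A]
After 5 (swap(2, 4)): [F, H, C, I, J, G, D, B, E, A]
After 6 (swap(9, 0)): [A, H, C, I, J, G, D, B, E, F]
After 7 (rotate_left(7, 9, k=1)): [A, H, C, I, J, G, D, E, F, B]
After 8 (rotate_left(2, 6, k=3)): [A, H, G, D, C, I, J, E, F, B]
After 9 (swap(6, 7)): [A, H, G, D, C, I, E, J, F, B]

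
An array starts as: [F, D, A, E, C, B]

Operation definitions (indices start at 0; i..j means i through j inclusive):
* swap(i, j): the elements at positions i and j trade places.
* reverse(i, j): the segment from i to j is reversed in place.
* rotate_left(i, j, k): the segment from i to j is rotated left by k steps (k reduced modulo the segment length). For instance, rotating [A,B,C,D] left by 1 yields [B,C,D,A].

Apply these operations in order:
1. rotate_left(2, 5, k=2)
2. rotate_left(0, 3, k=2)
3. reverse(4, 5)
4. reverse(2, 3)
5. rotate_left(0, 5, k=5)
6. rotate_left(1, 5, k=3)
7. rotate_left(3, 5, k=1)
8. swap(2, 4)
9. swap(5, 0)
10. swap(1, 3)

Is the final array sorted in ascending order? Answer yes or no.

Answer: no

Derivation:
After 1 (rotate_left(2, 5, k=2)): [F, D, C, B, A, E]
After 2 (rotate_left(0, 3, k=2)): [C, B, F, D, A, E]
After 3 (reverse(4, 5)): [C, B, F, D, E, A]
After 4 (reverse(2, 3)): [C, B, D, F, E, A]
After 5 (rotate_left(0, 5, k=5)): [A, C, B, D, F, E]
After 6 (rotate_left(1, 5, k=3)): [A, F, E, C, B, D]
After 7 (rotate_left(3, 5, k=1)): [A, F, E, B, D, C]
After 8 (swap(2, 4)): [A, F, D, B, E, C]
After 9 (swap(5, 0)): [C, F, D, B, E, A]
After 10 (swap(1, 3)): [C, B, D, F, E, A]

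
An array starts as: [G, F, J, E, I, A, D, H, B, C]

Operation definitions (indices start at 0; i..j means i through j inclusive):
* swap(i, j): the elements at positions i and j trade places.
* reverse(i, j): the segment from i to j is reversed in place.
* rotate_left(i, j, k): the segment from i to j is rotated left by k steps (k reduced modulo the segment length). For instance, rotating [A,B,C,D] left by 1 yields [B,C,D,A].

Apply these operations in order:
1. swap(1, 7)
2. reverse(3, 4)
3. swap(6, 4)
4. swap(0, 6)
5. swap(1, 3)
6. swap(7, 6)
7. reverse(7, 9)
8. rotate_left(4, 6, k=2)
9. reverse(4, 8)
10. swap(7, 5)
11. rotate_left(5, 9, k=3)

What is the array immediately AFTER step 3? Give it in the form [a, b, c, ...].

After 1 (swap(1, 7)): [G, H, J, E, I, A, D, F, B, C]
After 2 (reverse(3, 4)): [G, H, J, I, E, A, D, F, B, C]
After 3 (swap(6, 4)): [G, H, J, I, D, A, E, F, B, C]

Answer: [G, H, J, I, D, A, E, F, B, C]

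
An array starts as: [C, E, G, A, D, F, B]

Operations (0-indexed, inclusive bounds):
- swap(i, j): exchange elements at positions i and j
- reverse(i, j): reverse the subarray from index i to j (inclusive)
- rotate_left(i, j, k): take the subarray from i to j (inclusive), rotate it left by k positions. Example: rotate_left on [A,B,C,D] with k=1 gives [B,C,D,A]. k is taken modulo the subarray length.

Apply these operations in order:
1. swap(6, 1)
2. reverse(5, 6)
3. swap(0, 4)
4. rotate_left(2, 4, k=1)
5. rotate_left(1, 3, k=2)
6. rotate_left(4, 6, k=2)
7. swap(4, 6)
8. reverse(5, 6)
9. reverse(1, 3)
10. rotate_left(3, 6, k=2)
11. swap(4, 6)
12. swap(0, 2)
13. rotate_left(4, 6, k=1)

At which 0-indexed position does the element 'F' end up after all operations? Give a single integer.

Answer: 3

Derivation:
After 1 (swap(6, 1)): [C, B, G, A, D, F, E]
After 2 (reverse(5, 6)): [C, B, G, A, D, E, F]
After 3 (swap(0, 4)): [D, B, G, A, C, E, F]
After 4 (rotate_left(2, 4, k=1)): [D, B, A, C, G, E, F]
After 5 (rotate_left(1, 3, k=2)): [D, C, B, A, G, E, F]
After 6 (rotate_left(4, 6, k=2)): [D, C, B, A, F, G, E]
After 7 (swap(4, 6)): [D, C, B, A, E, G, F]
After 8 (reverse(5, 6)): [D, C, B, A, E, F, G]
After 9 (reverse(1, 3)): [D, A, B, C, E, F, G]
After 10 (rotate_left(3, 6, k=2)): [D, A, B, F, G, C, E]
After 11 (swap(4, 6)): [D, A, B, F, E, C, G]
After 12 (swap(0, 2)): [B, A, D, F, E, C, G]
After 13 (rotate_left(4, 6, k=1)): [B, A, D, F, C, G, E]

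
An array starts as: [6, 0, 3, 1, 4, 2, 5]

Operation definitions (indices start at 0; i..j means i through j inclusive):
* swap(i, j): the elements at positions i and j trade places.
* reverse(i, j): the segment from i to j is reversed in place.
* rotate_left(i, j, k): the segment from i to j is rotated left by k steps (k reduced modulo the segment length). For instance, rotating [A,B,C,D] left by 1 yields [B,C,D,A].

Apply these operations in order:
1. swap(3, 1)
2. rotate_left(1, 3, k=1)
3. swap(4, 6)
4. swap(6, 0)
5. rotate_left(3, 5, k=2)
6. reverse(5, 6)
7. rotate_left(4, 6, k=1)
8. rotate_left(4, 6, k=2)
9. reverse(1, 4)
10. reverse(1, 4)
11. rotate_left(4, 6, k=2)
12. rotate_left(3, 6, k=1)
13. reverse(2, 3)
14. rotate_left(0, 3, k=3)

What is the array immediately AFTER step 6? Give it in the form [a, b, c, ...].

After 1 (swap(3, 1)): [6, 1, 3, 0, 4, 2, 5]
After 2 (rotate_left(1, 3, k=1)): [6, 3, 0, 1, 4, 2, 5]
After 3 (swap(4, 6)): [6, 3, 0, 1, 5, 2, 4]
After 4 (swap(6, 0)): [4, 3, 0, 1, 5, 2, 6]
After 5 (rotate_left(3, 5, k=2)): [4, 3, 0, 2, 1, 5, 6]
After 6 (reverse(5, 6)): [4, 3, 0, 2, 1, 6, 5]

Answer: [4, 3, 0, 2, 1, 6, 5]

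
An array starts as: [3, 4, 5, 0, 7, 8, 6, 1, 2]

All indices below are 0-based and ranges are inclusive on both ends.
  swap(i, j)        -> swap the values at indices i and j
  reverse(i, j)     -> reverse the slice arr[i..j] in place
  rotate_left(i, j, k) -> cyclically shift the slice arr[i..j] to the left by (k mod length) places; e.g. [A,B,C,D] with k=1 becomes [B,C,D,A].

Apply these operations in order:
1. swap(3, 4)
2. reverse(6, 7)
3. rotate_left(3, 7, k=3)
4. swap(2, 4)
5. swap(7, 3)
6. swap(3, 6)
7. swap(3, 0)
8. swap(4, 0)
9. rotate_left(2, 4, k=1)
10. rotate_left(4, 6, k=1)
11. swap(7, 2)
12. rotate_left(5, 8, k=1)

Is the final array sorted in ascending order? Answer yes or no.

Answer: no

Derivation:
After 1 (swap(3, 4)): [3, 4, 5, 7, 0, 8, 6, 1, 2]
After 2 (reverse(6, 7)): [3, 4, 5, 7, 0, 8, 1, 6, 2]
After 3 (rotate_left(3, 7, k=3)): [3, 4, 5, 1, 6, 7, 0, 8, 2]
After 4 (swap(2, 4)): [3, 4, 6, 1, 5, 7, 0, 8, 2]
After 5 (swap(7, 3)): [3, 4, 6, 8, 5, 7, 0, 1, 2]
After 6 (swap(3, 6)): [3, 4, 6, 0, 5, 7, 8, 1, 2]
After 7 (swap(3, 0)): [0, 4, 6, 3, 5, 7, 8, 1, 2]
After 8 (swap(4, 0)): [5, 4, 6, 3, 0, 7, 8, 1, 2]
After 9 (rotate_left(2, 4, k=1)): [5, 4, 3, 0, 6, 7, 8, 1, 2]
After 10 (rotate_left(4, 6, k=1)): [5, 4, 3, 0, 7, 8, 6, 1, 2]
After 11 (swap(7, 2)): [5, 4, 1, 0, 7, 8, 6, 3, 2]
After 12 (rotate_left(5, 8, k=1)): [5, 4, 1, 0, 7, 6, 3, 2, 8]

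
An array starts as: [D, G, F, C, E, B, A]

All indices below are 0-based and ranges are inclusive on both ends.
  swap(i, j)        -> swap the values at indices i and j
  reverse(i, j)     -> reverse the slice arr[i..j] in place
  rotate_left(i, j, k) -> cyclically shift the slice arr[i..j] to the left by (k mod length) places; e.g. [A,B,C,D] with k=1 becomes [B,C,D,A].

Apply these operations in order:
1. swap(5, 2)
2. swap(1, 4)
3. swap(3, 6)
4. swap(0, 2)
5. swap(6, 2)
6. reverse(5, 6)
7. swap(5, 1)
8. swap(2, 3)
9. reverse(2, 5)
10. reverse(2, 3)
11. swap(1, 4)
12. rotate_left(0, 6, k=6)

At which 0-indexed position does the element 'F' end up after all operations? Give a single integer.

Answer: 0

Derivation:
After 1 (swap(5, 2)): [D, G, B, C, E, F, A]
After 2 (swap(1, 4)): [D, E, B, C, G, F, A]
After 3 (swap(3, 6)): [D, E, B, A, G, F, C]
After 4 (swap(0, 2)): [B, E, D, A, G, F, C]
After 5 (swap(6, 2)): [B, E, C, A, G, F, D]
After 6 (reverse(5, 6)): [B, E, C, A, G, D, F]
After 7 (swap(5, 1)): [B, D, C, A, G, E, F]
After 8 (swap(2, 3)): [B, D, A, C, G, E, F]
After 9 (reverse(2, 5)): [B, D, E, G, C, A, F]
After 10 (reverse(2, 3)): [B, D, G, E, C, A, F]
After 11 (swap(1, 4)): [B, C, G, E, D, A, F]
After 12 (rotate_left(0, 6, k=6)): [F, B, C, G, E, D, A]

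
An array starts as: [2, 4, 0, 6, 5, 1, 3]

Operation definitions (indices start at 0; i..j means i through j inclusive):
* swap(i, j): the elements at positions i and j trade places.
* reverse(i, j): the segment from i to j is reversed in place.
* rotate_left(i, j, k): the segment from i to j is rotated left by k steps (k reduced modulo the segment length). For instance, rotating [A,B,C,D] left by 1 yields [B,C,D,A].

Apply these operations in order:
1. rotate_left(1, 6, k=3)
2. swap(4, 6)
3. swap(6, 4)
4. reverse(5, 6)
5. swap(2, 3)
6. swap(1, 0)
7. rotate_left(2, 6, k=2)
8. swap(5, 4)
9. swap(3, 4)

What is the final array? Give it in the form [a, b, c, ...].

Answer: [5, 2, 4, 3, 6, 0, 1]

Derivation:
After 1 (rotate_left(1, 6, k=3)): [2, 5, 1, 3, 4, 0, 6]
After 2 (swap(4, 6)): [2, 5, 1, 3, 6, 0, 4]
After 3 (swap(6, 4)): [2, 5, 1, 3, 4, 0, 6]
After 4 (reverse(5, 6)): [2, 5, 1, 3, 4, 6, 0]
After 5 (swap(2, 3)): [2, 5, 3, 1, 4, 6, 0]
After 6 (swap(1, 0)): [5, 2, 3, 1, 4, 6, 0]
After 7 (rotate_left(2, 6, k=2)): [5, 2, 4, 6, 0, 3, 1]
After 8 (swap(5, 4)): [5, 2, 4, 6, 3, 0, 1]
After 9 (swap(3, 4)): [5, 2, 4, 3, 6, 0, 1]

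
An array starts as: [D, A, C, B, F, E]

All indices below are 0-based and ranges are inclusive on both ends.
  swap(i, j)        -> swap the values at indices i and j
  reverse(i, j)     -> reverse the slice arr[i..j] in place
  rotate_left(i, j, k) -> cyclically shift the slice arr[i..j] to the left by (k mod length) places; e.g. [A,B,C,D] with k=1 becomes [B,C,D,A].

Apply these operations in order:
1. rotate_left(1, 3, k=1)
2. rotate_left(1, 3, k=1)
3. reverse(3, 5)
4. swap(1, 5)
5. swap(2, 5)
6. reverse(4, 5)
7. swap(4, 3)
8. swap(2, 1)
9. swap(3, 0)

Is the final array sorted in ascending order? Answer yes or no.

Answer: yes

Derivation:
After 1 (rotate_left(1, 3, k=1)): [D, C, B, A, F, E]
After 2 (rotate_left(1, 3, k=1)): [D, B, A, C, F, E]
After 3 (reverse(3, 5)): [D, B, A, E, F, C]
After 4 (swap(1, 5)): [D, C, A, E, F, B]
After 5 (swap(2, 5)): [D, C, B, E, F, A]
After 6 (reverse(4, 5)): [D, C, B, E, A, F]
After 7 (swap(4, 3)): [D, C, B, A, E, F]
After 8 (swap(2, 1)): [D, B, C, A, E, F]
After 9 (swap(3, 0)): [A, B, C, D, E, F]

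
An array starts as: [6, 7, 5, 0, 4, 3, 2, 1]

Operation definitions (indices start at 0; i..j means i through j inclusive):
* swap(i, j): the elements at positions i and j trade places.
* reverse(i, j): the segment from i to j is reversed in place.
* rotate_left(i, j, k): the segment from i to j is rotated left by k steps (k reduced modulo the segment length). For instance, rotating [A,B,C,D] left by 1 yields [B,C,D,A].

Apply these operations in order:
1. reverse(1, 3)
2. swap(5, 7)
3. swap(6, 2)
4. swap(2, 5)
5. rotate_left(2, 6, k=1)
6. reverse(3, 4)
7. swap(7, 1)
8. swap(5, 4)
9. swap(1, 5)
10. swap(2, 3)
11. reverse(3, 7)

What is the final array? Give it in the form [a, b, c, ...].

Answer: [6, 4, 2, 0, 1, 3, 5, 7]

Derivation:
After 1 (reverse(1, 3)): [6, 0, 5, 7, 4, 3, 2, 1]
After 2 (swap(5, 7)): [6, 0, 5, 7, 4, 1, 2, 3]
After 3 (swap(6, 2)): [6, 0, 2, 7, 4, 1, 5, 3]
After 4 (swap(2, 5)): [6, 0, 1, 7, 4, 2, 5, 3]
After 5 (rotate_left(2, 6, k=1)): [6, 0, 7, 4, 2, 5, 1, 3]
After 6 (reverse(3, 4)): [6, 0, 7, 2, 4, 5, 1, 3]
After 7 (swap(7, 1)): [6, 3, 7, 2, 4, 5, 1, 0]
After 8 (swap(5, 4)): [6, 3, 7, 2, 5, 4, 1, 0]
After 9 (swap(1, 5)): [6, 4, 7, 2, 5, 3, 1, 0]
After 10 (swap(2, 3)): [6, 4, 2, 7, 5, 3, 1, 0]
After 11 (reverse(3, 7)): [6, 4, 2, 0, 1, 3, 5, 7]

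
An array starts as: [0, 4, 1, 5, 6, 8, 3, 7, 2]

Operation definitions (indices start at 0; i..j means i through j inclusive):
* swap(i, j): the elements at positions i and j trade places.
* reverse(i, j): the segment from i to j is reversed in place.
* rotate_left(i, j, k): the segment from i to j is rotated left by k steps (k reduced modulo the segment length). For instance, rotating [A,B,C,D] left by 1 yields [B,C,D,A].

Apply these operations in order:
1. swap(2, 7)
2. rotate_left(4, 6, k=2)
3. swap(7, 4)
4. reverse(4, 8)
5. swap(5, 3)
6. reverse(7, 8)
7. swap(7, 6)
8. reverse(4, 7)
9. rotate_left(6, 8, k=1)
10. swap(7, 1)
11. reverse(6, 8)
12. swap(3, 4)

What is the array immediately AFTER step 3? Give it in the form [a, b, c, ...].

Answer: [0, 4, 7, 5, 1, 6, 8, 3, 2]

Derivation:
After 1 (swap(2, 7)): [0, 4, 7, 5, 6, 8, 3, 1, 2]
After 2 (rotate_left(4, 6, k=2)): [0, 4, 7, 5, 3, 6, 8, 1, 2]
After 3 (swap(7, 4)): [0, 4, 7, 5, 1, 6, 8, 3, 2]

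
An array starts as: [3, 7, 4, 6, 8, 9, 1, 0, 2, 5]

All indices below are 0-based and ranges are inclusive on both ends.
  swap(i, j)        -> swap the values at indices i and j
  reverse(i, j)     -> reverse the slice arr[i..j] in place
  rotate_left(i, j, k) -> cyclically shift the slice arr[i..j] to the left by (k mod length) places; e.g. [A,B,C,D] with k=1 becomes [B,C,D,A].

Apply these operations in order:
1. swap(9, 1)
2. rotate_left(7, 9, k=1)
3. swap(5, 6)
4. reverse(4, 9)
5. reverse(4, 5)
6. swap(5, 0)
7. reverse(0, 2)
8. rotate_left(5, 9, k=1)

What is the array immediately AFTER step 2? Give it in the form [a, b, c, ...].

After 1 (swap(9, 1)): [3, 5, 4, 6, 8, 9, 1, 0, 2, 7]
After 2 (rotate_left(7, 9, k=1)): [3, 5, 4, 6, 8, 9, 1, 2, 7, 0]

Answer: [3, 5, 4, 6, 8, 9, 1, 2, 7, 0]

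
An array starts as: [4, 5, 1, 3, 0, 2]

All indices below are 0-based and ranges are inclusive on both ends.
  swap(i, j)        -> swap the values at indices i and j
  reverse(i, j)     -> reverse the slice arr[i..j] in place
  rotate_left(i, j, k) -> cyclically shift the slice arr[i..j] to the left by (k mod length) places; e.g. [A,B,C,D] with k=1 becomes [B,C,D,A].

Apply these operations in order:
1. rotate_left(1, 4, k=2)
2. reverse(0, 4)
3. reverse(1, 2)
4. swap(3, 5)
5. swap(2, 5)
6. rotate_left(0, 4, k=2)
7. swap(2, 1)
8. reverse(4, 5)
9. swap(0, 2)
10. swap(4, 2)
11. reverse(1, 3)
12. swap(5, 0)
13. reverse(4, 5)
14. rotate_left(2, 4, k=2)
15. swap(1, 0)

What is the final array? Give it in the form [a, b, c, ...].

Answer: [1, 0, 2, 5, 4, 3]

Derivation:
After 1 (rotate_left(1, 4, k=2)): [4, 3, 0, 5, 1, 2]
After 2 (reverse(0, 4)): [1, 5, 0, 3, 4, 2]
After 3 (reverse(1, 2)): [1, 0, 5, 3, 4, 2]
After 4 (swap(3, 5)): [1, 0, 5, 2, 4, 3]
After 5 (swap(2, 5)): [1, 0, 3, 2, 4, 5]
After 6 (rotate_left(0, 4, k=2)): [3, 2, 4, 1, 0, 5]
After 7 (swap(2, 1)): [3, 4, 2, 1, 0, 5]
After 8 (reverse(4, 5)): [3, 4, 2, 1, 5, 0]
After 9 (swap(0, 2)): [2, 4, 3, 1, 5, 0]
After 10 (swap(4, 2)): [2, 4, 5, 1, 3, 0]
After 11 (reverse(1, 3)): [2, 1, 5, 4, 3, 0]
After 12 (swap(5, 0)): [0, 1, 5, 4, 3, 2]
After 13 (reverse(4, 5)): [0, 1, 5, 4, 2, 3]
After 14 (rotate_left(2, 4, k=2)): [0, 1, 2, 5, 4, 3]
After 15 (swap(1, 0)): [1, 0, 2, 5, 4, 3]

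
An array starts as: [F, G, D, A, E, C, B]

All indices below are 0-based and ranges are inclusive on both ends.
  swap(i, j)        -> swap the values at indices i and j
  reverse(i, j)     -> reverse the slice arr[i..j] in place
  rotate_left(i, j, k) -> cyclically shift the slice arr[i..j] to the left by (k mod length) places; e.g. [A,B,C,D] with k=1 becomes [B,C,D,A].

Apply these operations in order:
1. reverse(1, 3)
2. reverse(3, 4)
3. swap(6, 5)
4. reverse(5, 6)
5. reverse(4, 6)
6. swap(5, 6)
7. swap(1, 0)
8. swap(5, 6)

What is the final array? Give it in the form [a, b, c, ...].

Answer: [A, F, D, E, B, C, G]

Derivation:
After 1 (reverse(1, 3)): [F, A, D, G, E, C, B]
After 2 (reverse(3, 4)): [F, A, D, E, G, C, B]
After 3 (swap(6, 5)): [F, A, D, E, G, B, C]
After 4 (reverse(5, 6)): [F, A, D, E, G, C, B]
After 5 (reverse(4, 6)): [F, A, D, E, B, C, G]
After 6 (swap(5, 6)): [F, A, D, E, B, G, C]
After 7 (swap(1, 0)): [A, F, D, E, B, G, C]
After 8 (swap(5, 6)): [A, F, D, E, B, C, G]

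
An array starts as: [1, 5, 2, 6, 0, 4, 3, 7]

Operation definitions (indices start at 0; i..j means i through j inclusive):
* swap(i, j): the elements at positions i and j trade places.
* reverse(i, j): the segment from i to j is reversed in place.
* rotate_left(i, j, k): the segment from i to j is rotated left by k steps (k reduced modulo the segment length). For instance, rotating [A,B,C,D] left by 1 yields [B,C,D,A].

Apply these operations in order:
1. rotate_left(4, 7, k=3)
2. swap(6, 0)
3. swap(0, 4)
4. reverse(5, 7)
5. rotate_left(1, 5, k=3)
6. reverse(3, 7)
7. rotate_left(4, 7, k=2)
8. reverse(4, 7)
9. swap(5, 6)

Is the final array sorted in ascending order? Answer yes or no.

After 1 (rotate_left(4, 7, k=3)): [1, 5, 2, 6, 7, 0, 4, 3]
After 2 (swap(6, 0)): [4, 5, 2, 6, 7, 0, 1, 3]
After 3 (swap(0, 4)): [7, 5, 2, 6, 4, 0, 1, 3]
After 4 (reverse(5, 7)): [7, 5, 2, 6, 4, 3, 1, 0]
After 5 (rotate_left(1, 5, k=3)): [7, 4, 3, 5, 2, 6, 1, 0]
After 6 (reverse(3, 7)): [7, 4, 3, 0, 1, 6, 2, 5]
After 7 (rotate_left(4, 7, k=2)): [7, 4, 3, 0, 2, 5, 1, 6]
After 8 (reverse(4, 7)): [7, 4, 3, 0, 6, 1, 5, 2]
After 9 (swap(5, 6)): [7, 4, 3, 0, 6, 5, 1, 2]

Answer: no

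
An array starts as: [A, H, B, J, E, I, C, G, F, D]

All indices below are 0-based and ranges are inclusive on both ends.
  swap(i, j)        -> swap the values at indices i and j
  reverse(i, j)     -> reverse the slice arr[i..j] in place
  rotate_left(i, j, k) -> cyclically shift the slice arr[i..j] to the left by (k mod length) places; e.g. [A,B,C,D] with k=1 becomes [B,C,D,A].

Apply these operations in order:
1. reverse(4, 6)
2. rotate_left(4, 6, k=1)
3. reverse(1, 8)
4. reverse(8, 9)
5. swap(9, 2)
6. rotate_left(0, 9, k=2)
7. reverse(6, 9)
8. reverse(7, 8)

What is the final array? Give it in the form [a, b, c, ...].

After 1 (reverse(4, 6)): [A, H, B, J, C, I, E, G, F, D]
After 2 (rotate_left(4, 6, k=1)): [A, H, B, J, I, E, C, G, F, D]
After 3 (reverse(1, 8)): [A, F, G, C, E, I, J, B, H, D]
After 4 (reverse(8, 9)): [A, F, G, C, E, I, J, B, D, H]
After 5 (swap(9, 2)): [A, F, H, C, E, I, J, B, D, G]
After 6 (rotate_left(0, 9, k=2)): [H, C, E, I, J, B, D, G, A, F]
After 7 (reverse(6, 9)): [H, C, E, I, J, B, F, A, G, D]
After 8 (reverse(7, 8)): [H, C, E, I, J, B, F, G, A, D]

Answer: [H, C, E, I, J, B, F, G, A, D]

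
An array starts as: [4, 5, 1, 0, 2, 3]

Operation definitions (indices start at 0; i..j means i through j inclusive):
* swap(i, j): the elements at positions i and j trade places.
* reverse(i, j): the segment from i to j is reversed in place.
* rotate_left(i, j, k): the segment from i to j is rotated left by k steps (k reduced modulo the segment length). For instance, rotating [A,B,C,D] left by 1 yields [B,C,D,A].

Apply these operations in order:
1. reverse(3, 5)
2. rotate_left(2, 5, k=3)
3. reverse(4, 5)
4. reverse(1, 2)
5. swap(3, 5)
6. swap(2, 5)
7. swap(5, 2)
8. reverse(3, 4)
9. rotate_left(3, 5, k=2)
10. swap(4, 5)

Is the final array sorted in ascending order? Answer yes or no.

Answer: no

Derivation:
After 1 (reverse(3, 5)): [4, 5, 1, 3, 2, 0]
After 2 (rotate_left(2, 5, k=3)): [4, 5, 0, 1, 3, 2]
After 3 (reverse(4, 5)): [4, 5, 0, 1, 2, 3]
After 4 (reverse(1, 2)): [4, 0, 5, 1, 2, 3]
After 5 (swap(3, 5)): [4, 0, 5, 3, 2, 1]
After 6 (swap(2, 5)): [4, 0, 1, 3, 2, 5]
After 7 (swap(5, 2)): [4, 0, 5, 3, 2, 1]
After 8 (reverse(3, 4)): [4, 0, 5, 2, 3, 1]
After 9 (rotate_left(3, 5, k=2)): [4, 0, 5, 1, 2, 3]
After 10 (swap(4, 5)): [4, 0, 5, 1, 3, 2]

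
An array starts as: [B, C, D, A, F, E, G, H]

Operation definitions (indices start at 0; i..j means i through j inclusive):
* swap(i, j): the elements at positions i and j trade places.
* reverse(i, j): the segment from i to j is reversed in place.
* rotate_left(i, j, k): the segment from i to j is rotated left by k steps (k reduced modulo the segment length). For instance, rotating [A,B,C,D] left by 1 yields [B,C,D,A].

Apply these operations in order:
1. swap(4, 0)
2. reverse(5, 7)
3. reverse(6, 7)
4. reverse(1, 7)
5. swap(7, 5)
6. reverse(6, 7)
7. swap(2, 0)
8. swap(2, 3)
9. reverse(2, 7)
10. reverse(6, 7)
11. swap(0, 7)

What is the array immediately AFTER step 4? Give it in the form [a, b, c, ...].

After 1 (swap(4, 0)): [F, C, D, A, B, E, G, H]
After 2 (reverse(5, 7)): [F, C, D, A, B, H, G, E]
After 3 (reverse(6, 7)): [F, C, D, A, B, H, E, G]
After 4 (reverse(1, 7)): [F, G, E, H, B, A, D, C]

Answer: [F, G, E, H, B, A, D, C]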